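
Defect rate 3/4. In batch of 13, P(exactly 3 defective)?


Binomial: P(X=3) = C(13,3)×p^3×(1-p)^10
= 286 × 27/64 × 1/1048576 = 3861/33554432

P(X=3) = 3861/33554432 ≈ 0.01%


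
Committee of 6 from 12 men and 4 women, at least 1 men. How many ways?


Count by #men:
  2M,4W: C(12,2)×C(4,4)=66
  3M,3W: C(12,3)×C(4,3)=880
  4M,2W: C(12,4)×C(4,2)=2970
  5M,1W: C(12,5)×C(4,1)=3168
  6M,0W: C(12,6)×C(4,0)=924
Total = 8008

8008


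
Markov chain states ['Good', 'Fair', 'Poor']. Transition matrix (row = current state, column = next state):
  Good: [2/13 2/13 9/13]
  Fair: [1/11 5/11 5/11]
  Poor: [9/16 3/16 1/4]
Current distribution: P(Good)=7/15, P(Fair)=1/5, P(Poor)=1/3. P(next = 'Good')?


P(next=Good) = Σᵢ P(now=i)×P(i→Good)
= 7/15×2/13 + 1/5×1/11 + 1/3×9/16
= 14/195 + 1/55 + 3/16 = 9523/34320

P = 9523/34320 ≈ 0.2775


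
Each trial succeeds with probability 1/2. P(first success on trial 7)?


Geometric: P(X=7) = (1-p)^(k-1)×p = (1/2)^6×1/2 = 1/128

P(X=7) = 1/128 ≈ 0.78%


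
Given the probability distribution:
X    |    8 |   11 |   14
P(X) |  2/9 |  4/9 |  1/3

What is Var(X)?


E[X] = 34/3
E[X²] = 400/3
Var(X) = E[X²] - (E[X])² = 400/3 - 1156/9 = 44/9

Var(X) = 44/9 ≈ 4.8889


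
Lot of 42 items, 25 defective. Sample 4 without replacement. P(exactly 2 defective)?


Hypergeometric: C(25,2)×C(17,2)/C(42,4)
= 300×136/111930 = 1360/3731

P(X=2) = 1360/3731 ≈ 36.45%


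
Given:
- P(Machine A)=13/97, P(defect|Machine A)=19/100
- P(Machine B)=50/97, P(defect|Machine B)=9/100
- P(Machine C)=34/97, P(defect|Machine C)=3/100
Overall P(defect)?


P(B) = Σ P(B|Aᵢ)×P(Aᵢ)
  19/100×13/97 = 247/9700
  9/100×50/97 = 9/194
  3/100×34/97 = 51/4850
Sum = 799/9700

P(defect) = 799/9700 ≈ 8.24%


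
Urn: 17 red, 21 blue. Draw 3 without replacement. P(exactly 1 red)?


Hypergeometric: C(17,1)×C(21,2)/C(38,3)
= 17×210/8436 = 595/1406

P(X=1) = 595/1406 ≈ 42.32%


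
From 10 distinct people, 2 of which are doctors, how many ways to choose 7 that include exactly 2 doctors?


Choose 2 of the 2 doctors and 5 of the other 8 people:
C(2,2)×C(8,5) = 1×56 = 56

56


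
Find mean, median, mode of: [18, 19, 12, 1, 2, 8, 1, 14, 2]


Sorted: [1, 1, 2, 2, 8, 12, 14, 18, 19]
Mean = 77/9
Median = 8
Freq: {18: 1, 19: 1, 12: 1, 1: 2, 2: 2, 8: 1, 14: 1}
Mode: [1, 2]

Mean=77/9, Median=8, Mode=[1, 2]


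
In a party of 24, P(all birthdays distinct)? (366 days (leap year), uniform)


P(all different) = Π(366-i)/366 for i=0..23
= (366/366)×(365/366)×...×(343/366)
= 0.462654

P ≈ 0.4627 ≈ 46.27%


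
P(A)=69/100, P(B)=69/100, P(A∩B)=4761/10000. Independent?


P(A)×P(B) = 4761/10000
P(A∩B) = 4761/10000
Equal ✓ → Independent

Yes, independent


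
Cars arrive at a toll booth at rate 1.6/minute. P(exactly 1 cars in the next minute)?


Poisson(λ=1.6): P(X=1) = e^(-λ)×λ^k/k!
= e^(-1.6) × 1.6^1 / 1!
≈ 0.201896518 × 1.6 / 1 ≈ 0.323034

P(X=1) ≈ 0.323034 ≈ 32.30%


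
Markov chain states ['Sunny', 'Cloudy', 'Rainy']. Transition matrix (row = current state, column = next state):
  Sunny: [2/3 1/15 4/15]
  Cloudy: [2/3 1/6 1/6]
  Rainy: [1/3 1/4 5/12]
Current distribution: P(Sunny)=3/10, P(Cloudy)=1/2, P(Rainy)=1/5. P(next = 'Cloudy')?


P(next=Cloudy) = Σᵢ P(now=i)×P(i→Cloudy)
= 3/10×1/15 + 1/2×1/6 + 1/5×1/4
= 1/50 + 1/12 + 1/20 = 23/150

P = 23/150 ≈ 0.1533


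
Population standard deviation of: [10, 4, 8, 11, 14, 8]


Mean = 55/6
  (10-55/6)²=25/36
  (4-55/6)²=961/36
  (8-55/6)²=49/36
  (11-55/6)²=121/36
  (14-55/6)²=841/36
  (8-55/6)²=49/36
Σ(x-μ)² = 341/6
σ² = (341/6)/6 = 341/36

σ = √(341/36) ≈ 3.0777


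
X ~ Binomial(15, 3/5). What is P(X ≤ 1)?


P(X ≤ 1) = Σ P(X=i) for i=0..1
P(X=0) = 32768/30517578125
P(X=1) = 147456/6103515625
Sum = 770048/30517578125

P(X ≤ 1) = 770048/30517578125 ≈ 0.00%


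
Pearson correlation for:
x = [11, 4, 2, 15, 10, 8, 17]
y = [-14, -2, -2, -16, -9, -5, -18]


n=7, Σx=67, Σy=-66, Σxy=-842, Σx²=819, Σy²=890
r = (7×(-842) - 67×(-66))/√((7×819 - 67²)(7×890 - (-66)²))
= -1472/√(1244×1874) = -1472/√2331256 ≈ -1472/1526.8451 ≈ -0.9641

r ≈ -0.9641


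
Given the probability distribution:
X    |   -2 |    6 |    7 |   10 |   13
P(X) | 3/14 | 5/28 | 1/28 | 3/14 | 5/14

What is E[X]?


E[X] = Σ x·P(X=x)
= (-2)×(3/14) + (6)×(5/28) + (7)×(1/28) + (10)×(3/14) + (13)×(5/14)
= 215/28

E[X] = 215/28


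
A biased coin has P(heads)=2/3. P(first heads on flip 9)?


Geometric: P(X=9) = (1-p)^(k-1)×p = (1/3)^8×2/3 = 2/19683

P(X=9) = 2/19683 ≈ 0.01%


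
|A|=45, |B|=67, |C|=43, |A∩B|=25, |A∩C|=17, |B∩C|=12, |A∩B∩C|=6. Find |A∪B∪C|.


|A∪B∪C| = 45+67+43-25-17-12+6 = 107

|A∪B∪C| = 107


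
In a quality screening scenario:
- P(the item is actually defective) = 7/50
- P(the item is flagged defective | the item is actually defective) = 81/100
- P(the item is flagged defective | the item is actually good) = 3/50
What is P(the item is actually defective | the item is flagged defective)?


Using Bayes' theorem:
P(A|B) = P(B|A)·P(A) / P(B)

P(the item is flagged defective) = 81/100 × 7/50 + 3/50 × 43/50
= 567/5000 + 129/2500 = 33/200

P(the item is actually defective|the item is flagged defective) = (567/5000) / (33/200) = 189/275

P(the item is actually defective|the item is flagged defective) = 189/275 ≈ 68.73%


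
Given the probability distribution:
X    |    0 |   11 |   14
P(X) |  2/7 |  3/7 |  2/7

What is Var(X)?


E[X] = 61/7
E[X²] = 755/7
Var(X) = E[X²] - (E[X])² = 755/7 - 3721/49 = 1564/49

Var(X) = 1564/49 ≈ 31.9184


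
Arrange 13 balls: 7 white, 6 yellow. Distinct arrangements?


13!/(7!×6!) = 1716

1716


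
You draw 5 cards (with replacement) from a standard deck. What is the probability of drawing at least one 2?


P(not a 2) = 48/52 = 12/13
P(none in 5 draws) = (12/13)^5 = 248832/371293
P(≥1 2) = 1 - 248832/371293 = 122461/371293

P = 122461/371293 ≈ 32.98%


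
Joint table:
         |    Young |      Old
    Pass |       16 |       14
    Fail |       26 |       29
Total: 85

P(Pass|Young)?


P(Pass|Young) = 16/(16+26) = 16/42 = 8/21

P = 8/21 ≈ 38.10%


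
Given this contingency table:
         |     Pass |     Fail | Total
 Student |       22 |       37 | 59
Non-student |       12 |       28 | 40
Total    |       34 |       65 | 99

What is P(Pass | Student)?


P(Pass | Student) = 22/(22+37) = 22/59

P(Pass|Student) = 22/59 ≈ 37.29%


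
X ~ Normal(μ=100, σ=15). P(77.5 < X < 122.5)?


z₁=(77.5-100)/15=-1.5, z₂=(122.5-100)/15=1.5
P = Φ(1.5) - Φ(-1.5) = 0.933193 - 0.066807 = 0.866386 ≈ 0.8664

P(77.5 < X < 122.5) ≈ 0.8664


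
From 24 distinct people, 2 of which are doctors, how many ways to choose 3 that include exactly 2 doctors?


Choose 2 of the 2 doctors and 1 of the other 22 people:
C(2,2)×C(22,1) = 1×22 = 22

22


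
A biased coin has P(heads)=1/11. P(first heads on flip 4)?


Geometric: P(X=4) = (1-p)^(k-1)×p = (10/11)^3×1/11 = 1000/14641

P(X=4) = 1000/14641 ≈ 6.83%


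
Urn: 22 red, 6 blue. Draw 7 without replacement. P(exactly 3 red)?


Hypergeometric: C(22,3)×C(6,4)/C(28,7)
= 1540×15/1184040 = 35/1794

P(X=3) = 35/1794 ≈ 1.95%


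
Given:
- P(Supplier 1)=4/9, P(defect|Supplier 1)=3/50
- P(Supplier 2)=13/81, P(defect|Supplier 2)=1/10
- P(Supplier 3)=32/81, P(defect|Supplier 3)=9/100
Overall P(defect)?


P(B) = Σ P(B|Aᵢ)×P(Aᵢ)
  3/50×4/9 = 2/75
  1/10×13/81 = 13/810
  9/100×32/81 = 8/225
Sum = 317/4050

P(defect) = 317/4050 ≈ 7.83%


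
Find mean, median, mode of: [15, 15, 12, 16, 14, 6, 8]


Sorted: [6, 8, 12, 14, 15, 15, 16]
Mean = 86/7
Median = 14
Freq: {15: 2, 12: 1, 16: 1, 14: 1, 6: 1, 8: 1}
Mode: [15]

Mean=86/7, Median=14, Mode=15


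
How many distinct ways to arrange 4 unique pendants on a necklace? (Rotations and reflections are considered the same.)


Free circular arrangements: rotations and reflections both identified.
(n-1)!/2 = 3!/2 = 6/2 = 3

3


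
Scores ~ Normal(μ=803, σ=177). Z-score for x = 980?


z = (x - μ)/σ = (980 - 803)/177 = 1.0

z = 1.0


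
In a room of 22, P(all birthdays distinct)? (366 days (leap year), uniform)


P(all different) = Π(366-i)/366 for i=0..21
= (366/366)×(365/366)×...×(345/366)
= 0.525249

P ≈ 0.5252 ≈ 52.52%


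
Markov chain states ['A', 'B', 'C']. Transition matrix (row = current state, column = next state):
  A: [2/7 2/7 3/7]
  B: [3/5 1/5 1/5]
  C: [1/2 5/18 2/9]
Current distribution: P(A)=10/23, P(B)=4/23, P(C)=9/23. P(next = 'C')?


P(next=C) = Σᵢ P(now=i)×P(i→C)
= 10/23×3/7 + 4/23×1/5 + 9/23×2/9
= 30/161 + 4/115 + 2/23 = 248/805

P = 248/805 ≈ 0.3081


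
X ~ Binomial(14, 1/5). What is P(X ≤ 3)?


P(X ≤ 3) = Σ P(X=i) for i=0..3
P(X=0) = 268435456/6103515625
P(X=1) = 939524096/6103515625
P(X=2) = 1526726656/6103515625
P(X=3) = 1526726656/6103515625
Sum = 4261412864/6103515625

P(X ≤ 3) = 4261412864/6103515625 ≈ 69.82%


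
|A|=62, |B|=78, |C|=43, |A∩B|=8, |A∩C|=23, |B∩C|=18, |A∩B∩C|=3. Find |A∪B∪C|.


|A∪B∪C| = 62+78+43-8-23-18+3 = 137

|A∪B∪C| = 137


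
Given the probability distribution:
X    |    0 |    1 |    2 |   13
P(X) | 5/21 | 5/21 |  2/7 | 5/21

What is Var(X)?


E[X] = 82/21
E[X²] = 874/21
Var(X) = E[X²] - (E[X])² = 874/21 - 6724/441 = 11630/441

Var(X) = 11630/441 ≈ 26.3719


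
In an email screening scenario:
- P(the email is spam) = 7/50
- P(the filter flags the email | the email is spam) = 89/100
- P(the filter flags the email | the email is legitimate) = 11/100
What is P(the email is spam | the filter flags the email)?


Using Bayes' theorem:
P(A|B) = P(B|A)·P(A) / P(B)

P(the filter flags the email) = 89/100 × 7/50 + 11/100 × 43/50
= 623/5000 + 473/5000 = 137/625

P(the email is spam|the filter flags the email) = (623/5000) / (137/625) = 623/1096

P(the email is spam|the filter flags the email) = 623/1096 ≈ 56.84%


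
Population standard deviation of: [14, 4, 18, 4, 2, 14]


Mean = 56/6 = 28/3
  (14-28/3)²=196/9
  (4-28/3)²=256/9
  (18-28/3)²=676/9
  (4-28/3)²=256/9
  (2-28/3)²=484/9
  (14-28/3)²=196/9
Σ(x-μ)² = 688/3
σ² = (688/3)/6 = 344/9

σ = √(344/9) ≈ 6.1824


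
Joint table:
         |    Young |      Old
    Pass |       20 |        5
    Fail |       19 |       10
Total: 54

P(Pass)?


P(Pass) = (20+5)/54 = 25/54

P(Pass) = 25/54 ≈ 46.30%


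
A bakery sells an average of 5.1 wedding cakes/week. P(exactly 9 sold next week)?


Poisson(λ=5.1): P(X=9) = e^(-λ)×λ^k/k!
= e^(-5.1) × 5.1^9 / 9!
≈ 0.006096746566 × 2334165.17309 / 362880 ≈ 0.039216

P(X=9) ≈ 0.039216 ≈ 3.92%


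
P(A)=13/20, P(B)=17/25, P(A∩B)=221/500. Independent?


P(A)×P(B) = 221/500
P(A∩B) = 221/500
Equal ✓ → Independent

Yes, independent


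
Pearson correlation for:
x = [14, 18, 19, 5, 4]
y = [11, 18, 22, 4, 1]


n=5, Σx=60, Σy=56, Σxy=920, Σx²=922, Σy²=946
r = (5×920 - 60×56)/√((5×922 - 60²)(5×946 - 56²))
= 1240/√(1010×1594) = 1240/√1609940 ≈ 1240/1268.8341 ≈ 0.9773

r ≈ 0.9773


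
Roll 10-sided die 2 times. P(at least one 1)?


P(no 1)^2 = (9/10)^2 = 81/100
P(≥1) = 1 - 81/100 = 19/100

P = 19/100 ≈ 19.00%


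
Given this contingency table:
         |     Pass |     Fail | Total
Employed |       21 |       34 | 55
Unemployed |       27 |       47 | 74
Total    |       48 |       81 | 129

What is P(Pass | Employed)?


P(Pass | Employed) = 21/(21+34) = 21/55

P(Pass|Employed) = 21/55 ≈ 38.18%


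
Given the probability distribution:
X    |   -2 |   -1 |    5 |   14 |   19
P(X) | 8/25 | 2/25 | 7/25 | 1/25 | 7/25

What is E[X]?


E[X] = Σ x·P(X=x)
= (-2)×(8/25) + (-1)×(2/25) + (5)×(7/25) + (14)×(1/25) + (19)×(7/25)
= 164/25

E[X] = 164/25


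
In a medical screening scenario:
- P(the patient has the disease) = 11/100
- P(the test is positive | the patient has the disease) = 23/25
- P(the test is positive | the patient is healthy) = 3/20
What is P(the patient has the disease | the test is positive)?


Using Bayes' theorem:
P(A|B) = P(B|A)·P(A) / P(B)

P(the test is positive) = 23/25 × 11/100 + 3/20 × 89/100
= 253/2500 + 267/2000 = 2347/10000

P(the patient has the disease|the test is positive) = (253/2500) / (2347/10000) = 1012/2347

P(the patient has the disease|the test is positive) = 1012/2347 ≈ 43.12%


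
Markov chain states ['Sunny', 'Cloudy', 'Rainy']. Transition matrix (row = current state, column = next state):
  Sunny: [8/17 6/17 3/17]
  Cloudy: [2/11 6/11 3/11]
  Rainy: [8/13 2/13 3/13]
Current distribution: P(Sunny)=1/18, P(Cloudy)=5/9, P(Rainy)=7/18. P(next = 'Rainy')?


P(next=Rainy) = Σᵢ P(now=i)×P(i→Rainy)
= 1/18×3/17 + 5/9×3/11 + 7/18×3/13
= 1/102 + 5/33 + 7/78 = 1831/7293

P = 1831/7293 ≈ 0.2511


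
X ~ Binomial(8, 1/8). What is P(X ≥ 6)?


P(X ≥ 6) = Σ P(X=i) for i=6..8
P(X=6) = 343/4194304
P(X=7) = 7/2097152
P(X=8) = 1/16777216
Sum = 1429/16777216

P(X ≥ 6) = 1429/16777216 ≈ 0.01%


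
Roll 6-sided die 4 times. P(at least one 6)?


P(no 6)^4 = (5/6)^4 = 625/1296
P(≥1) = 1 - 625/1296 = 671/1296

P = 671/1296 ≈ 51.77%


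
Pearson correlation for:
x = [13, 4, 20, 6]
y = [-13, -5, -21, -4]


n=4, Σx=43, Σy=-43, Σxy=-633, Σx²=621, Σy²=651
r = (4×(-633) - 43×(-43))/√((4×621 - 43²)(4×651 - (-43)²))
= -683/√(635×755) = -683/√479425 ≈ -683/692.4052 ≈ -0.9864

r ≈ -0.9864


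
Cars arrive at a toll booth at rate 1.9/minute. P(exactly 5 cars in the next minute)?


Poisson(λ=1.9): P(X=5) = e^(-λ)×λ^k/k!
= e^(-1.9) × 1.9^5 / 5!
≈ 0.1495686192 × 24.76099 / 120 ≈ 0.030862

P(X=5) ≈ 0.030862 ≈ 3.09%


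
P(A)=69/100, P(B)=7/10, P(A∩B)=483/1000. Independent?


P(A)×P(B) = 483/1000
P(A∩B) = 483/1000
Equal ✓ → Independent

Yes, independent


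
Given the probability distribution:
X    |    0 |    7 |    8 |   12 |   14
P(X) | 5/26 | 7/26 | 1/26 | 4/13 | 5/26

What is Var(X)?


E[X] = 223/26
E[X²] = 2539/26
Var(X) = E[X²] - (E[X])² = 2539/26 - 49729/676 = 16285/676

Var(X) = 16285/676 ≈ 24.0902


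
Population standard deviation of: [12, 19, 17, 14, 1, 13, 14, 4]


Mean = 94/8 = 47/4
  (12-47/4)²=1/16
  (19-47/4)²=841/16
  (17-47/4)²=441/16
  (14-47/4)²=81/16
  (1-47/4)²=1849/16
  (13-47/4)²=25/16
  (14-47/4)²=81/16
  (4-47/4)²=961/16
Σ(x-μ)² = 535/2
σ² = (535/2)/8 = 535/16

σ = √(535/16) ≈ 5.7825


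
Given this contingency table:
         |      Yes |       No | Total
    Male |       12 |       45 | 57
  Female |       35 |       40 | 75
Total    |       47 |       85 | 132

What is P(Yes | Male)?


P(Yes | Male) = 12/(12+45) = 12/57 = 4/19

P(Yes|Male) = 4/19 ≈ 21.05%


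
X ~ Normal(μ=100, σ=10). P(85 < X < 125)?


z₁=(85-100)/10=-1.5, z₂=(125-100)/10=2.5
P = Φ(2.5) - Φ(-1.5) = 0.993790 - 0.066807 = 0.926983 ≈ 0.9270

P(85 < X < 125) ≈ 0.9270


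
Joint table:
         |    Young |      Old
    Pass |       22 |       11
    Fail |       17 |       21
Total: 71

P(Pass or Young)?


P(Pass∨Young) = P(Pass) + P(Young) - P(Pass∧Young)
= (33 + 39 - 22)/71 = 50/71

P = 50/71 ≈ 70.42%


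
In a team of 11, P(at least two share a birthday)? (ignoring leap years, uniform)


P(all different) = Π(365-i)/365 for i=0..10
= 0.858859
P(match) = 1 - 0.858859 = 0.141141

P ≈ 0.1411 ≈ 14.11%


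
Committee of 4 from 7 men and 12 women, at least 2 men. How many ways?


Count by #men:
  2M,2W: C(7,2)×C(12,2)=1386
  3M,1W: C(7,3)×C(12,1)=420
  4M,0W: C(7,4)×C(12,0)=35
Total = 1841

1841


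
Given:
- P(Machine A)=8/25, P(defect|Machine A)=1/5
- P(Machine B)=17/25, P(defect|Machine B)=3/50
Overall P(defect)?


P(B) = Σ P(B|Aᵢ)×P(Aᵢ)
  1/5×8/25 = 8/125
  3/50×17/25 = 51/1250
Sum = 131/1250

P(defect) = 131/1250 ≈ 10.48%


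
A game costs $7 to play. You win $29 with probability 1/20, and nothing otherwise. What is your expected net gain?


E[gain] = (29-7)×1/20 + (-7)×19/20
= 11/10 - 133/20 = -111/20

Expected net gain = $-111/20 ≈ $-5.55


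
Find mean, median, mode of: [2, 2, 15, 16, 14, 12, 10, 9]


Sorted: [2, 2, 9, 10, 12, 14, 15, 16]
Mean = 80/8 = 10
Median = 11
Freq: {2: 2, 15: 1, 16: 1, 14: 1, 12: 1, 10: 1, 9: 1}
Mode: [2]

Mean=10, Median=11, Mode=2


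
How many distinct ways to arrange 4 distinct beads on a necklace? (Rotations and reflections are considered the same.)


Free circular arrangements: rotations and reflections both identified.
(n-1)!/2 = 3!/2 = 6/2 = 3

3


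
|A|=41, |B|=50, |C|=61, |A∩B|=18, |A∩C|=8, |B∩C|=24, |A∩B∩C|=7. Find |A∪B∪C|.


|A∪B∪C| = 41+50+61-18-8-24+7 = 109

|A∪B∪C| = 109


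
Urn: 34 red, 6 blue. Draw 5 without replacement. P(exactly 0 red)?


Hypergeometric: C(34,0)×C(6,5)/C(40,5)
= 1×6/658008 = 1/109668

P(X=0) = 1/109668 ≈ 0.00%


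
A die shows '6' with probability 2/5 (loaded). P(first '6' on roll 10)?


Geometric: P(X=10) = (1-p)^(k-1)×p = (3/5)^9×2/5 = 39366/9765625

P(X=10) = 39366/9765625 ≈ 0.40%


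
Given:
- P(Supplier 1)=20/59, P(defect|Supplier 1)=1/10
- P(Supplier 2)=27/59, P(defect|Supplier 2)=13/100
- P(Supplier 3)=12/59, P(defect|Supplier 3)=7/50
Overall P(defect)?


P(B) = Σ P(B|Aᵢ)×P(Aᵢ)
  1/10×20/59 = 2/59
  13/100×27/59 = 351/5900
  7/50×12/59 = 42/1475
Sum = 719/5900

P(defect) = 719/5900 ≈ 12.19%


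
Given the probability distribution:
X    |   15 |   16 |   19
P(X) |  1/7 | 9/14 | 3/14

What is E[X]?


E[X] = Σ x·P(X=x)
= (15)×(1/7) + (16)×(9/14) + (19)×(3/14)
= 33/2

E[X] = 33/2


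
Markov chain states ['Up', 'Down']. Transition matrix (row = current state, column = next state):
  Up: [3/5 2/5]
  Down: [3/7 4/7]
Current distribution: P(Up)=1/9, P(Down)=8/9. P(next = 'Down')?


P(next=Down) = Σᵢ P(now=i)×P(i→Down)
= 1/9×2/5 + 8/9×4/7
= 2/45 + 32/63 = 58/105

P = 58/105 ≈ 0.5524


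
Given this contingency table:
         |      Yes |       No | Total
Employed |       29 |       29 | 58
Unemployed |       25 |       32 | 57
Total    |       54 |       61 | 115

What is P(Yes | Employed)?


P(Yes | Employed) = 29/(29+29) = 29/58 = 1/2

P(Yes|Employed) = 1/2 ≈ 50.00%


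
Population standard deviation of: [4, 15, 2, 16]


Mean = 37/4
  (4-37/4)²=441/16
  (15-37/4)²=529/16
  (2-37/4)²=841/16
  (16-37/4)²=729/16
Σ(x-μ)² = 635/4
σ² = (635/4)/4 = 635/16

σ = √(635/16) ≈ 6.2998


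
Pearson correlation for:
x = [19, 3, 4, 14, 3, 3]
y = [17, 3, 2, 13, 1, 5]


n=6, Σx=46, Σy=41, Σxy=540, Σx²=600, Σy²=497
r = (6×540 - 46×41)/√((6×600 - 46²)(6×497 - 41²))
= 1354/√(1484×1301) = 1354/√1930684 ≈ 1354/1389.4906 ≈ 0.9745

r ≈ 0.9745


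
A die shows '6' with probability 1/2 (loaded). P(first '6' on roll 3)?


Geometric: P(X=3) = (1-p)^(k-1)×p = (1/2)^2×1/2 = 1/8

P(X=3) = 1/8 ≈ 12.50%


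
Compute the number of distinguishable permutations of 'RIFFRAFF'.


Letters: 8, freq: {'R': 2, 'I': 1, 'F': 4, 'A': 1}
8!/(2!×1!×4!×1!) = 40320/48 = 840

840


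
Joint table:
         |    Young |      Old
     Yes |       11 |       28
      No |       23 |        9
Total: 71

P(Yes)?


P(Yes) = (11+28)/71 = 39/71

P(Yes) = 39/71 ≈ 54.93%


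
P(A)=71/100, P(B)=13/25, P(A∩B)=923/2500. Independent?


P(A)×P(B) = 923/2500
P(A∩B) = 923/2500
Equal ✓ → Independent

Yes, independent


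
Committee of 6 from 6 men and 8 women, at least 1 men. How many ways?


Count by #men:
  1M,5W: C(6,1)×C(8,5)=336
  2M,4W: C(6,2)×C(8,4)=1050
  3M,3W: C(6,3)×C(8,3)=1120
  4M,2W: C(6,4)×C(8,2)=420
  5M,1W: C(6,5)×C(8,1)=48
  6M,0W: C(6,6)×C(8,0)=1
Total = 2975

2975


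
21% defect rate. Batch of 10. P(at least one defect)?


P(all good) = (79/100)^10 = 9468276082626847201/100000000000000000000
P(≥1 defect) = 90531723917373152799/100000000000000000000

P = 90531723917373152799/100000000000000000000 ≈ 90.53%


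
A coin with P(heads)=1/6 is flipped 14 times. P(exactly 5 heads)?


Binomial: P(X=5) = C(14,5)×p^5×(1-p)^9
= 2002 × 1/7776 × 1953125/10077696 = 1955078125/39182082048

P(X=5) = 1955078125/39182082048 ≈ 4.99%


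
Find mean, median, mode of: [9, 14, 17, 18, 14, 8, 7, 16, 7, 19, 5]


Sorted: [5, 7, 7, 8, 9, 14, 14, 16, 17, 18, 19]
Mean = 134/11
Median = 14
Freq: {9: 1, 14: 2, 17: 1, 18: 1, 8: 1, 7: 2, 16: 1, 19: 1, 5: 1}
Mode: [7, 14]

Mean=134/11, Median=14, Mode=[7, 14]


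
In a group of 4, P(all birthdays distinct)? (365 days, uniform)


P(all different) = Π(365-i)/365 for i=0..3
= (365/365)×(364/365)×...×(362/365)
= 0.983644

P ≈ 0.9836 ≈ 98.36%


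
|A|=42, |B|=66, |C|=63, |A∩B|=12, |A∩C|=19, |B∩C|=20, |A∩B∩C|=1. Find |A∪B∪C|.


|A∪B∪C| = 42+66+63-12-19-20+1 = 121

|A∪B∪C| = 121


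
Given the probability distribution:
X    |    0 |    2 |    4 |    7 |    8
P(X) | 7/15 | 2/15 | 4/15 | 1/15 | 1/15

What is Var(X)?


E[X] = 7/3
E[X²] = 37/3
Var(X) = E[X²] - (E[X])² = 37/3 - 49/9 = 62/9

Var(X) = 62/9 ≈ 6.8889


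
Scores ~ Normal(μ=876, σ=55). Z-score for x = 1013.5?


z = (x - μ)/σ = (1013.5 - 876)/55 = 2.5

z = 2.5


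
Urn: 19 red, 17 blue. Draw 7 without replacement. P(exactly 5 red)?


Hypergeometric: C(19,5)×C(17,2)/C(36,7)
= 11628×136/8347680 = 323/1705

P(X=5) = 323/1705 ≈ 18.94%


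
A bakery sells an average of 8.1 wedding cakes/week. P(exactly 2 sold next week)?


Poisson(λ=8.1): P(X=2) = e^(-λ)×λ^k/k!
= e^(-8.1) × 8.1^2 / 2!
≈ 0.0003035391381 × 65.61 / 2 ≈ 0.009958

P(X=2) ≈ 0.009958 ≈ 1.00%


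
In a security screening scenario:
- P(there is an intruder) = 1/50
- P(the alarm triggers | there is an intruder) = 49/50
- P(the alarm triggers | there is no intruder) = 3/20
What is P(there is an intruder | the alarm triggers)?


Using Bayes' theorem:
P(A|B) = P(B|A)·P(A) / P(B)

P(the alarm triggers) = 49/50 × 1/50 + 3/20 × 49/50
= 49/2500 + 147/1000 = 833/5000

P(there is an intruder|the alarm triggers) = (49/2500) / (833/5000) = 2/17

P(there is an intruder|the alarm triggers) = 2/17 ≈ 11.76%


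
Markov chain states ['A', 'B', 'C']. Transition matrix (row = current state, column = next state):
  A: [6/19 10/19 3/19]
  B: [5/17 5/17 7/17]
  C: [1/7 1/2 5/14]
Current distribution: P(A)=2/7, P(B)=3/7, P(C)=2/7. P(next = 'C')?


P(next=C) = Σᵢ P(now=i)×P(i→C)
= 2/7×3/19 + 3/7×7/17 + 2/7×5/14
= 6/133 + 3/17 + 5/49 = 5122/15827

P = 5122/15827 ≈ 0.3236


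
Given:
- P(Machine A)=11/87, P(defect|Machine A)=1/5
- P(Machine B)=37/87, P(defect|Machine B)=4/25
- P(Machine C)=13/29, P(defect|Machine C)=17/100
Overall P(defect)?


P(B) = Σ P(B|Aᵢ)×P(Aᵢ)
  1/5×11/87 = 11/435
  4/25×37/87 = 148/2175
  17/100×13/29 = 221/2900
Sum = 59/348

P(defect) = 59/348 ≈ 16.95%


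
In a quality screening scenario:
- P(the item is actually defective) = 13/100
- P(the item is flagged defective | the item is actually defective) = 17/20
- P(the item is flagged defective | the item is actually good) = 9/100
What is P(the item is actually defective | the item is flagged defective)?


Using Bayes' theorem:
P(A|B) = P(B|A)·P(A) / P(B)

P(the item is flagged defective) = 17/20 × 13/100 + 9/100 × 87/100
= 221/2000 + 783/10000 = 118/625

P(the item is actually defective|the item is flagged defective) = (221/2000) / (118/625) = 1105/1888

P(the item is actually defective|the item is flagged defective) = 1105/1888 ≈ 58.53%


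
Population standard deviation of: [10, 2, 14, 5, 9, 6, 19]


Mean = 65/7
  (10-65/7)²=25/49
  (2-65/7)²=2601/49
  (14-65/7)²=1089/49
  (5-65/7)²=900/49
  (9-65/7)²=4/49
  (6-65/7)²=529/49
  (19-65/7)²=4624/49
Σ(x-μ)² = 1396/7
σ² = (1396/7)/7 = 1396/49

σ = √(1396/49) ≈ 5.3376


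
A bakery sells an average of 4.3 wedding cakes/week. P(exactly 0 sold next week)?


Poisson(λ=4.3): P(X=0) = e^(-λ)×λ^k/k!
= e^(-4.3) × 4.3^0 / 0!
≈ 0.01356855901 × 1 / 1 ≈ 0.013569

P(X=0) ≈ 0.013569 ≈ 1.36%


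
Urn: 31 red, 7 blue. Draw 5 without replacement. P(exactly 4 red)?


Hypergeometric: C(31,4)×C(7,1)/C(38,5)
= 31465×7/501942 = 31465/71706

P(X=4) = 31465/71706 ≈ 43.88%


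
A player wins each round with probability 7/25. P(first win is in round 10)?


Geometric: P(X=10) = (1-p)^(k-1)×p = (18/25)^9×7/25 = 1388515032576/95367431640625

P(X=10) = 1388515032576/95367431640625 ≈ 1.46%


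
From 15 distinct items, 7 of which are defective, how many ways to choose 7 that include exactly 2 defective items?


Choose 2 of the 7 defective items and 5 of the other 8 items:
C(7,2)×C(8,5) = 21×56 = 1176

1176


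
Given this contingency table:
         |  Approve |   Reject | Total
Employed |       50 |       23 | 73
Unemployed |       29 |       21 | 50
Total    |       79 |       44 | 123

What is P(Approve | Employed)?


P(Approve | Employed) = 50/(50+23) = 50/73

P(Approve|Employed) = 50/73 ≈ 68.49%


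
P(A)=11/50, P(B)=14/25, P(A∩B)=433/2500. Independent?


P(A)×P(B) = 77/625
P(A∩B) = 433/2500
Not equal → NOT independent

No, not independent


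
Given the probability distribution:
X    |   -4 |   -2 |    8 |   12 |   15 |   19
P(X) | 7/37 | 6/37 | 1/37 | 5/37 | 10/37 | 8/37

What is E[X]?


E[X] = Σ x·P(X=x)
= (-4)×(7/37) + (-2)×(6/37) + (8)×(1/37) + (12)×(5/37) + (15)×(10/37) + (19)×(8/37)
= 330/37

E[X] = 330/37


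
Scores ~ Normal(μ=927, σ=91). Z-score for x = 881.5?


z = (x - μ)/σ = (881.5 - 927)/91 = -0.5

z = -0.5


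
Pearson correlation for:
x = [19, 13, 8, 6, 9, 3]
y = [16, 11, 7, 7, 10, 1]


n=6, Σx=58, Σy=52, Σxy=638, Σx²=720, Σy²=576
r = (6×638 - 58×52)/√((6×720 - 58²)(6×576 - 52²))
= 812/√(956×752) = 812/√718912 ≈ 812/847.8868 ≈ 0.9577

r ≈ 0.9577


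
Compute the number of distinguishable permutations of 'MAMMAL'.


Letters: 6, freq: {'M': 3, 'A': 2, 'L': 1}
6!/(3!×2!×1!) = 720/12 = 60

60


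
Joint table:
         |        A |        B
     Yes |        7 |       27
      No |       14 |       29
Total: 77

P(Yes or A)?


P(Yes∨A) = P(Yes) + P(A) - P(Yes∧A)
= (34 + 21 - 7)/77 = 48/77

P = 48/77 ≈ 62.34%


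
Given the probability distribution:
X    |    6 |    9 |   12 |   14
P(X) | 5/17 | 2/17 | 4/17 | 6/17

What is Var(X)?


E[X] = 180/17
E[X²] = 2094/17
Var(X) = E[X²] - (E[X])² = 2094/17 - 32400/289 = 3198/289

Var(X) = 3198/289 ≈ 11.0657


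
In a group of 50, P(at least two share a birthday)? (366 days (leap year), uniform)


P(all different) = Π(366-i)/366 for i=0..49
= 0.029927
P(match) = 1 - 0.029927 = 0.970073

P ≈ 0.9701 ≈ 97.01%


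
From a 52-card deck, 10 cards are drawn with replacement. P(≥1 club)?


P(not a club) = 39/52 = 3/4
P(none in 10 draws) = (3/4)^10 = 59049/1048576
P(≥1 club) = 1 - 59049/1048576 = 989527/1048576

P = 989527/1048576 ≈ 94.37%


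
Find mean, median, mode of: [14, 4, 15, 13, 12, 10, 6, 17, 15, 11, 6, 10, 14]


Sorted: [4, 6, 6, 10, 10, 11, 12, 13, 14, 14, 15, 15, 17]
Mean = 147/13
Median = 12
Freq: {14: 2, 4: 1, 15: 2, 13: 1, 12: 1, 10: 2, 6: 2, 17: 1, 11: 1}
Mode: [6, 10, 14, 15]

Mean=147/13, Median=12, Mode=[6, 10, 14, 15]


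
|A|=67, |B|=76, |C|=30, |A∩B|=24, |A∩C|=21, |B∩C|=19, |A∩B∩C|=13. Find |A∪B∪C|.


|A∪B∪C| = 67+76+30-24-21-19+13 = 122

|A∪B∪C| = 122


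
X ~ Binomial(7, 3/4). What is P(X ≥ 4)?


P(X ≥ 4) = Σ P(X=i) for i=4..7
P(X=4) = 2835/16384
P(X=5) = 5103/16384
P(X=6) = 5103/16384
P(X=7) = 2187/16384
Sum = 3807/4096

P(X ≥ 4) = 3807/4096 ≈ 92.94%


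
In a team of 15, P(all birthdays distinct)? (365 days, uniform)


P(all different) = Π(365-i)/365 for i=0..14
= (365/365)×(364/365)×...×(351/365)
= 0.747099

P ≈ 0.7471 ≈ 74.71%


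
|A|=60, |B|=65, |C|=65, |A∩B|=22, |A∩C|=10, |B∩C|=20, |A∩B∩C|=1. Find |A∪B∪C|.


|A∪B∪C| = 60+65+65-22-10-20+1 = 139

|A∪B∪C| = 139


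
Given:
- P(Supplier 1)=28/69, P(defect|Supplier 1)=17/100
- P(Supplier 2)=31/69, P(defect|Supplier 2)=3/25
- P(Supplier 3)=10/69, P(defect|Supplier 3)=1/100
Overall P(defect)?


P(B) = Σ P(B|Aᵢ)×P(Aᵢ)
  17/100×28/69 = 119/1725
  3/25×31/69 = 31/575
  1/100×10/69 = 1/690
Sum = 143/1150

P(defect) = 143/1150 ≈ 12.43%


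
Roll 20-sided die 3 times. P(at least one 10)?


P(no 10)^3 = (19/20)^3 = 6859/8000
P(≥1) = 1 - 6859/8000 = 1141/8000

P = 1141/8000 ≈ 14.26%


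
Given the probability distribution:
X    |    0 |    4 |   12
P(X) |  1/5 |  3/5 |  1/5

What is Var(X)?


E[X] = 24/5
E[X²] = 192/5
Var(X) = E[X²] - (E[X])² = 192/5 - 576/25 = 384/25

Var(X) = 384/25 ≈ 15.3600


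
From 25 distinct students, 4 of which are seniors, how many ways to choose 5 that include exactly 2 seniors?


Choose 2 of the 4 seniors and 3 of the other 21 students:
C(4,2)×C(21,3) = 6×1330 = 7980

7980


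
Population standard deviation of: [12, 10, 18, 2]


Mean = 42/4 = 21/2
  (12-21/2)²=9/4
  (10-21/2)²=1/4
  (18-21/2)²=225/4
  (2-21/2)²=289/4
Σ(x-μ)² = 131
σ² = 131/4

σ = √(131/4) ≈ 5.7228


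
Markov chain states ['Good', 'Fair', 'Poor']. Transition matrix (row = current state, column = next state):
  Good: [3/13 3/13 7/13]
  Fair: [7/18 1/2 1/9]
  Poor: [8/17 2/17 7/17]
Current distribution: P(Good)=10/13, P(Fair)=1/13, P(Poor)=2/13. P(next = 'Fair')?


P(next=Fair) = Σᵢ P(now=i)×P(i→Fair)
= 10/13×3/13 + 1/13×1/2 + 2/13×2/17
= 30/169 + 1/26 + 4/221 = 1345/5746

P = 1345/5746 ≈ 0.2341


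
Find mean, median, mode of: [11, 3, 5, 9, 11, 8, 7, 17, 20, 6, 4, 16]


Sorted: [3, 4, 5, 6, 7, 8, 9, 11, 11, 16, 17, 20]
Mean = 117/12 = 39/4
Median = 17/2
Freq: {11: 2, 3: 1, 5: 1, 9: 1, 8: 1, 7: 1, 17: 1, 20: 1, 6: 1, 4: 1, 16: 1}
Mode: [11]

Mean=39/4, Median=17/2, Mode=11


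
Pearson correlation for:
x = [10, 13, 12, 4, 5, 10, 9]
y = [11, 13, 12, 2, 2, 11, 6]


n=7, Σx=63, Σy=57, Σxy=605, Σx²=635, Σy²=599
r = (7×605 - 63×57)/√((7×635 - 63²)(7×599 - 57²))
= 644/√(476×944) = 644/√449344 ≈ 644/670.3313 ≈ 0.9607

r ≈ 0.9607


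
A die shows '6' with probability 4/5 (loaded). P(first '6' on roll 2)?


Geometric: P(X=2) = (1-p)^(k-1)×p = (1/5)^1×4/5 = 4/25

P(X=2) = 4/25 ≈ 16.00%


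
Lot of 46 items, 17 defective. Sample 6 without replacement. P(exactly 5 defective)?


Hypergeometric: C(17,5)×C(29,1)/C(46,6)
= 6188×29/9366819 = 25636/1338117

P(X=5) = 25636/1338117 ≈ 1.92%


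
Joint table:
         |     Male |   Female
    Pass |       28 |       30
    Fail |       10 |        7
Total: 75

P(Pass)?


P(Pass) = (28+30)/75 = 58/75

P(Pass) = 58/75 ≈ 77.33%


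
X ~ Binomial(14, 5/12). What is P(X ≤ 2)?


P(X ≤ 2) = Σ P(X=i) for i=0..2
P(X=0) = 678223072849/1283918464548864
P(X=1) = 3391115364245/641959232274432
P(X=2) = 31488928382275/1283918464548864
Sum = 6491563697269/213986410758144

P(X ≤ 2) = 6491563697269/213986410758144 ≈ 3.03%


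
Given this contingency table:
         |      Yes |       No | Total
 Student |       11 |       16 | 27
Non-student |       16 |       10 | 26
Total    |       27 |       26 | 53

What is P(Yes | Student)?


P(Yes | Student) = 11/(11+16) = 11/27

P(Yes|Student) = 11/27 ≈ 40.74%


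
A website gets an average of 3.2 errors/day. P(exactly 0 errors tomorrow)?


Poisson(λ=3.2): P(X=0) = e^(-λ)×λ^k/k!
= e^(-3.2) × 3.2^0 / 0!
≈ 0.04076220398 × 1 / 1 ≈ 0.040762

P(X=0) ≈ 0.040762 ≈ 4.08%


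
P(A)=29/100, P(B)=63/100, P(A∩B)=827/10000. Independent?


P(A)×P(B) = 1827/10000
P(A∩B) = 827/10000
Not equal → NOT independent

No, not independent


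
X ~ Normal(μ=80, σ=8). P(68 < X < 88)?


z₁=(68-80)/8=-1.5, z₂=(88-80)/8=1.0
P = Φ(1.0) - Φ(-1.5) = 0.841345 - 0.066807 = 0.774538 ≈ 0.7745

P(68 < X < 88) ≈ 0.7745


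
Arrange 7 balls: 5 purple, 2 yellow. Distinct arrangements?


7!/(5!×2!) = 21

21


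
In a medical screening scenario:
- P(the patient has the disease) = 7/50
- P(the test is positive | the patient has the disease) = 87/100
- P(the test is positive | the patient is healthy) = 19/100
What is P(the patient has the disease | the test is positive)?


Using Bayes' theorem:
P(A|B) = P(B|A)·P(A) / P(B)

P(the test is positive) = 87/100 × 7/50 + 19/100 × 43/50
= 609/5000 + 817/5000 = 713/2500

P(the patient has the disease|the test is positive) = (609/5000) / (713/2500) = 609/1426

P(the patient has the disease|the test is positive) = 609/1426 ≈ 42.71%


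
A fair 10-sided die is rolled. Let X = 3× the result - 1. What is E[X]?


E[die] = (1+10)/2 = 11/2
E[X] = 3×11/2 - 1 = 31/2

E[X] = 31/2


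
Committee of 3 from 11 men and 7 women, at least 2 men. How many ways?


Count by #men:
  2M,1W: C(11,2)×C(7,1)=385
  3M,0W: C(11,3)×C(7,0)=165
Total = 550

550


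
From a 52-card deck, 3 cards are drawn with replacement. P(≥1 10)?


P(not a 10) = 48/52 = 12/13
P(none in 3 draws) = (12/13)^3 = 1728/2197
P(≥1 10) = 1 - 1728/2197 = 469/2197

P = 469/2197 ≈ 21.35%


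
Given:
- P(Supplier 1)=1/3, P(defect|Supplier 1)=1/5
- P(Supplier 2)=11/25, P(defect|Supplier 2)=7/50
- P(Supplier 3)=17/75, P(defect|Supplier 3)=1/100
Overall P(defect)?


P(B) = Σ P(B|Aᵢ)×P(Aᵢ)
  1/5×1/3 = 1/15
  7/50×11/25 = 77/1250
  1/100×17/75 = 17/7500
Sum = 979/7500

P(defect) = 979/7500 ≈ 13.05%


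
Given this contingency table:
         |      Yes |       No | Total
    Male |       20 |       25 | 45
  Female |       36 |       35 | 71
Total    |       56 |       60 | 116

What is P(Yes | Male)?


P(Yes | Male) = 20/(20+25) = 20/45 = 4/9

P(Yes|Male) = 4/9 ≈ 44.44%


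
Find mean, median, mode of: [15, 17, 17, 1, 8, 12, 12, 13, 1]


Sorted: [1, 1, 8, 12, 12, 13, 15, 17, 17]
Mean = 96/9 = 32/3
Median = 12
Freq: {15: 1, 17: 2, 1: 2, 8: 1, 12: 2, 13: 1}
Mode: [1, 12, 17]

Mean=32/3, Median=12, Mode=[1, 12, 17]


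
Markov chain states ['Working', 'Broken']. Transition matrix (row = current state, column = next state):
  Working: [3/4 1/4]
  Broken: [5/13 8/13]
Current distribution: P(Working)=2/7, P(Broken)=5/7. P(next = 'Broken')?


P(next=Broken) = Σᵢ P(now=i)×P(i→Broken)
= 2/7×1/4 + 5/7×8/13
= 1/14 + 40/91 = 93/182

P = 93/182 ≈ 0.5110


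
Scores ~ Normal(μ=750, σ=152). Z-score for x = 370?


z = (x - μ)/σ = (370 - 750)/152 = -2.5

z = -2.5


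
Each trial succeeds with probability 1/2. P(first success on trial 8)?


Geometric: P(X=8) = (1-p)^(k-1)×p = (1/2)^7×1/2 = 1/256

P(X=8) = 1/256 ≈ 0.39%


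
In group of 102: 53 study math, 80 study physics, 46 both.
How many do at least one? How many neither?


|A∪B| = 53+80-46 = 87
Neither = 102-87 = 15

At least one: 87; Neither: 15


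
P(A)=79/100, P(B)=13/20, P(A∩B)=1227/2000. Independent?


P(A)×P(B) = 1027/2000
P(A∩B) = 1227/2000
Not equal → NOT independent

No, not independent


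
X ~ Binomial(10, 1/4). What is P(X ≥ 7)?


P(X ≥ 7) = Σ P(X=i) for i=7..10
P(X=7) = 405/131072
P(X=8) = 405/1048576
P(X=9) = 15/524288
P(X=10) = 1/1048576
Sum = 919/262144

P(X ≥ 7) = 919/262144 ≈ 0.35%


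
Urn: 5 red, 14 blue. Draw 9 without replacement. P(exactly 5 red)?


Hypergeometric: C(5,5)×C(14,4)/C(19,9)
= 1×1001/92378 = 7/646

P(X=5) = 7/646 ≈ 1.08%


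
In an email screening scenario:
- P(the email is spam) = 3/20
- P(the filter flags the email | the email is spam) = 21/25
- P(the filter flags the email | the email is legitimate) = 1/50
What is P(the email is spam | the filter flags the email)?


Using Bayes' theorem:
P(A|B) = P(B|A)·P(A) / P(B)

P(the filter flags the email) = 21/25 × 3/20 + 1/50 × 17/20
= 63/500 + 17/1000 = 143/1000

P(the email is spam|the filter flags the email) = (63/500) / (143/1000) = 126/143

P(the email is spam|the filter flags the email) = 126/143 ≈ 88.11%


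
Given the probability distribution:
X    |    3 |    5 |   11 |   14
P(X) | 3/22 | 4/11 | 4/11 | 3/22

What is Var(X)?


E[X] = 179/22
E[X²] = 1783/22
Var(X) = E[X²] - (E[X])² = 1783/22 - 32041/484 = 7185/484

Var(X) = 7185/484 ≈ 14.8450


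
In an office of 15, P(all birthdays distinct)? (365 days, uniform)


P(all different) = Π(365-i)/365 for i=0..14
= (365/365)×(364/365)×...×(351/365)
= 0.747099

P ≈ 0.7471 ≈ 74.71%


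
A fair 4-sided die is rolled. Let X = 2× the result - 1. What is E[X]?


E[die] = (1+4)/2 = 5/2
E[X] = 2×5/2 - 1 = 4

E[X] = 4


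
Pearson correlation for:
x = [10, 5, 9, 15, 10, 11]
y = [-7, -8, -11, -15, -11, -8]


n=6, Σx=60, Σy=-60, Σxy=-632, Σx²=652, Σy²=644
r = (6×(-632) - 60×(-60))/√((6×652 - 60²)(6×644 - (-60)²))
= -192/√(312×264) = -192/√82368 ≈ -192/286.9983 ≈ -0.6690

r ≈ -0.6690


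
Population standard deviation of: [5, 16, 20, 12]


Mean = 53/4
  (5-53/4)²=1089/16
  (16-53/4)²=121/16
  (20-53/4)²=729/16
  (12-53/4)²=25/16
Σ(x-μ)² = 491/4
σ² = (491/4)/4 = 491/16

σ = √(491/16) ≈ 5.5396


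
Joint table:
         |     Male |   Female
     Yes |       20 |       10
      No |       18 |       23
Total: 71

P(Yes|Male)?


P(Yes|Male) = 20/(20+18) = 20/38 = 10/19

P = 10/19 ≈ 52.63%


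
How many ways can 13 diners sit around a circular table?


Circular arrangements of 13 distinct objects: fix one position to break rotational symmetry.
(n-1)! = 12! = 479001600

479001600


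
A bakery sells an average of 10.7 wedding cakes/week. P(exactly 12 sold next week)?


Poisson(λ=10.7): P(X=12) = e^(-λ)×λ^k/k!
= e^(-10.7) × 10.7^12 / 12!
≈ 2.254493791e-05 × 2.25219158896e+12 / 479001600 ≈ 0.106003

P(X=12) ≈ 0.106003 ≈ 10.60%


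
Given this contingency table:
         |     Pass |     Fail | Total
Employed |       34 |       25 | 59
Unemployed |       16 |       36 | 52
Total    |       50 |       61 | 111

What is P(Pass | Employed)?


P(Pass | Employed) = 34/(34+25) = 34/59

P(Pass|Employed) = 34/59 ≈ 57.63%


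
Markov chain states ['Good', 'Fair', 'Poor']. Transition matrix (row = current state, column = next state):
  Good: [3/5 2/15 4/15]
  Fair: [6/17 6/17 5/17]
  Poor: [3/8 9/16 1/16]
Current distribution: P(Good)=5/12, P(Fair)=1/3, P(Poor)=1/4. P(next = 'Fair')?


P(next=Fair) = Σᵢ P(now=i)×P(i→Fair)
= 5/12×2/15 + 1/3×6/17 + 1/4×9/16
= 1/18 + 2/17 + 9/64 = 3073/9792

P = 3073/9792 ≈ 0.3138


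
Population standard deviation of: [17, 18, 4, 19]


Mean = 58/4 = 29/2
  (17-29/2)²=25/4
  (18-29/2)²=49/4
  (4-29/2)²=441/4
  (19-29/2)²=81/4
Σ(x-μ)² = 149
σ² = 149/4

σ = √(149/4) ≈ 6.1033


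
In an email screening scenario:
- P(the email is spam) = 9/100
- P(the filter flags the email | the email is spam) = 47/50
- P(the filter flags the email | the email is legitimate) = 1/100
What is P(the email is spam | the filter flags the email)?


Using Bayes' theorem:
P(A|B) = P(B|A)·P(A) / P(B)

P(the filter flags the email) = 47/50 × 9/100 + 1/100 × 91/100
= 423/5000 + 91/10000 = 937/10000

P(the email is spam|the filter flags the email) = (423/5000) / (937/10000) = 846/937

P(the email is spam|the filter flags the email) = 846/937 ≈ 90.29%


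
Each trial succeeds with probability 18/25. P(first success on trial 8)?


Geometric: P(X=8) = (1-p)^(k-1)×p = (7/25)^7×18/25 = 14823774/152587890625

P(X=8) = 14823774/152587890625 ≈ 0.01%


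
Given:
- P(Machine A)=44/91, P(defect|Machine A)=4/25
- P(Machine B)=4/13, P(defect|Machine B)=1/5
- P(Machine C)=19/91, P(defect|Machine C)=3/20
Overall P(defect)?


P(B) = Σ P(B|Aᵢ)×P(Aᵢ)
  4/25×44/91 = 176/2275
  1/5×4/13 = 4/65
  3/20×19/91 = 57/1820
Sum = 1549/9100

P(defect) = 1549/9100 ≈ 17.02%
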